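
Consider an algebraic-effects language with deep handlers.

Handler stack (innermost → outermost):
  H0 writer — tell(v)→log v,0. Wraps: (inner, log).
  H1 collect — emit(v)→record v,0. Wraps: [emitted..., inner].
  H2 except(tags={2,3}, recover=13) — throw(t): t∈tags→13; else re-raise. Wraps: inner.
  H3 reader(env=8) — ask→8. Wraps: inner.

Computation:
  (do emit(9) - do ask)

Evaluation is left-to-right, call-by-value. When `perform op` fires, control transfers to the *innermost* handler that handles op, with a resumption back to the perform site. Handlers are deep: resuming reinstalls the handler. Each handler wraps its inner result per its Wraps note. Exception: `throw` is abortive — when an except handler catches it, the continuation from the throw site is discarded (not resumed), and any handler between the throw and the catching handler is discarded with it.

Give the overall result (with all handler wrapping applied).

Evaluation trace:
emit(9) @ H1 ⇒ out+=9
ask @ H3 ⇒ 8
H0 returns (-8, ())
H1 returns [9, (-8, ())]
H2 returns [9, (-8, ())]
H3 returns [9, (-8, ())]
= [9, (-8, ())]

Answer: [9, (-8, ())]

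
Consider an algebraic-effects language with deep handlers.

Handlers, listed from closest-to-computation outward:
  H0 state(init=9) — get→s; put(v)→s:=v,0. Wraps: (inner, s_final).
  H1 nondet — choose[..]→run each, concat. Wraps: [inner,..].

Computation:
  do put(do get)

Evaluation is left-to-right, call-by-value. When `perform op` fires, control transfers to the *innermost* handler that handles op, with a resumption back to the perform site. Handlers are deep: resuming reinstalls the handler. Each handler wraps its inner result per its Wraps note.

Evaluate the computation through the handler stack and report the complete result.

Answer: [(0, 9)]

Evaluation trace:
get @ H0 ⇒ 9
put(9) @ H0 ⇒ s:=9
H0 returns (0, 9)
H1 returns [(0, 9)]
= [(0, 9)]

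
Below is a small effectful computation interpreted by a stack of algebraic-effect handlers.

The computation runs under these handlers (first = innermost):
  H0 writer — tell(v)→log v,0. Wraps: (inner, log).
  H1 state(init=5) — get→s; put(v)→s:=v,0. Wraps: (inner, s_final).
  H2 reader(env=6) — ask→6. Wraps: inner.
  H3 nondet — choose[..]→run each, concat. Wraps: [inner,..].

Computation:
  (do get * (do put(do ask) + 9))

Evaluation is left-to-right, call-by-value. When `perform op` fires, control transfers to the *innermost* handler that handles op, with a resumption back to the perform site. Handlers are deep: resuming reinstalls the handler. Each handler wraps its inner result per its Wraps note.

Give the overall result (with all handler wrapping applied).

Step-by-step:
get @ H1 ⇒ 5
ask @ H2 ⇒ 6
put(6) @ H1 ⇒ s:=6
H0 returns (45, ())
H1 returns ((45, ()), 6)
H2 returns ((45, ()), 6)
H3 returns [((45, ()), 6)]
= [((45, ()), 6)]

Answer: [((45, ()), 6)]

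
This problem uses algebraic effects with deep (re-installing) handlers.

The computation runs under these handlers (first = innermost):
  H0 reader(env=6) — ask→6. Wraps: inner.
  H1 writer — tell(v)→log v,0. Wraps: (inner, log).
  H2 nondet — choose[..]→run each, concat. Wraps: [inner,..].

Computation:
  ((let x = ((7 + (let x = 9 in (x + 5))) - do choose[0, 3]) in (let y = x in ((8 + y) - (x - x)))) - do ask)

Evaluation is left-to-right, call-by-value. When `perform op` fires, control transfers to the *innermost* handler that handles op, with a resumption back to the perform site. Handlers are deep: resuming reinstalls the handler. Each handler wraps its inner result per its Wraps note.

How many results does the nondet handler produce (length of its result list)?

Step-by-step:
choose[0, 3] @ H2
  branch[0] choose=0:
    ask @ H0 ⇒ 6
    H0 returns 23
    H1 returns (23, ())
    H2 returns [(23, ())]
  branch[1] choose=3:
    ask @ H0 ⇒ 6
    H0 returns 20
    H1 returns (20, ())
    H2 returns [(20, ())]
= [(23, ()), (20, ())]

Answer: 2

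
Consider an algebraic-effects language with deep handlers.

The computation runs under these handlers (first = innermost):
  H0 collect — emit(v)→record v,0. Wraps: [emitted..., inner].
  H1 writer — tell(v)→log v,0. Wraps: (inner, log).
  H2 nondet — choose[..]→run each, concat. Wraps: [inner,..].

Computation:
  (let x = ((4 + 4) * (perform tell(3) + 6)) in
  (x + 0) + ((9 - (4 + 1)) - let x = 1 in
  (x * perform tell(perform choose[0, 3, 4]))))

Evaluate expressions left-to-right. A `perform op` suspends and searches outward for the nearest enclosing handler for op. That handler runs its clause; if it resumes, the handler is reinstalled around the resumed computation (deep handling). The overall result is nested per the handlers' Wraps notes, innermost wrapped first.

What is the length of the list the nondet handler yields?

Evaluation trace:
tell(3) @ H1 ⇒ log+=3
choose[0, 3, 4] @ H2
  branch[0] choose=0:
    tell(0) @ H1 ⇒ log+=0
    H0 returns [52]
    H1 returns ([52], (3, 0))
    H2 returns [([52], (3, 0))]
  branch[1] choose=3:
    tell(3) @ H1 ⇒ log+=3
    H0 returns [52]
    H1 returns ([52], (3, 3))
    H2 returns [([52], (3, 3))]
  branch[2] choose=4:
    tell(4) @ H1 ⇒ log+=4
    H0 returns [52]
    H1 returns ([52], (3, 4))
    H2 returns [([52], (3, 4))]
= [([52], (3, 0)), ([52], (3, 3)), ([52], (3, 4))]

Answer: 3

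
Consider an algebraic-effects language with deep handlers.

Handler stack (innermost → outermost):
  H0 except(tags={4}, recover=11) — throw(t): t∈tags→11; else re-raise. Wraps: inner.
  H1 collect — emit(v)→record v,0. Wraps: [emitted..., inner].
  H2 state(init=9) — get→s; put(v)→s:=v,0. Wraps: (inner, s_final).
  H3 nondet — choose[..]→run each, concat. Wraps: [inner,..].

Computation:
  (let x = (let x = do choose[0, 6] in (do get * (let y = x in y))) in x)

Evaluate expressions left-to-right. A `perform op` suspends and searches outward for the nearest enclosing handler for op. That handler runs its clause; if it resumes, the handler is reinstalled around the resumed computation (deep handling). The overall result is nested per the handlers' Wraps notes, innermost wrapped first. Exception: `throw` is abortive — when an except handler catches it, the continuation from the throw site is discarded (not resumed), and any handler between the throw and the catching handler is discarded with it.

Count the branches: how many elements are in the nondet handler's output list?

Answer: 2

Evaluation trace:
choose[0, 6] @ H3
  branch[0] choose=0:
    get @ H2 ⇒ 9
    H0 returns 0
    H1 returns [0]
    H2 returns ([0], 9)
    H3 returns [([0], 9)]
  branch[1] choose=6:
    get @ H2 ⇒ 9
    H0 returns 54
    H1 returns [54]
    H2 returns ([54], 9)
    H3 returns [([54], 9)]
= [([0], 9), ([54], 9)]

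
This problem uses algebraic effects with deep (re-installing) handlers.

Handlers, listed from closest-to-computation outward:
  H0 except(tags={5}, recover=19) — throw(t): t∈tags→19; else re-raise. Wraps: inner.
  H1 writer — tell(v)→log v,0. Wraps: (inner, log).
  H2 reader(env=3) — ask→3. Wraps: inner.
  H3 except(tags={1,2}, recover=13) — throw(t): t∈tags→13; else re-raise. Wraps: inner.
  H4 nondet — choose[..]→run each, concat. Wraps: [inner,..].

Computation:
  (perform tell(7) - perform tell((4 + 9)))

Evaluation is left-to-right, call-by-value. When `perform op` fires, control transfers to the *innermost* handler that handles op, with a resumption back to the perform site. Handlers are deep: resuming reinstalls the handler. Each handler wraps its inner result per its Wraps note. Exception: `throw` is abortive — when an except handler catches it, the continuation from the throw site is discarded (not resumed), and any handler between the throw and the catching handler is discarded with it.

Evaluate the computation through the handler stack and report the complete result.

Working:
tell(7) @ H1 ⇒ log+=7
tell(13) @ H1 ⇒ log+=13
H0 returns 0
H1 returns (0, (7, 13))
H2 returns (0, (7, 13))
H3 returns (0, (7, 13))
H4 returns [(0, (7, 13))]
= [(0, (7, 13))]

Answer: [(0, (7, 13))]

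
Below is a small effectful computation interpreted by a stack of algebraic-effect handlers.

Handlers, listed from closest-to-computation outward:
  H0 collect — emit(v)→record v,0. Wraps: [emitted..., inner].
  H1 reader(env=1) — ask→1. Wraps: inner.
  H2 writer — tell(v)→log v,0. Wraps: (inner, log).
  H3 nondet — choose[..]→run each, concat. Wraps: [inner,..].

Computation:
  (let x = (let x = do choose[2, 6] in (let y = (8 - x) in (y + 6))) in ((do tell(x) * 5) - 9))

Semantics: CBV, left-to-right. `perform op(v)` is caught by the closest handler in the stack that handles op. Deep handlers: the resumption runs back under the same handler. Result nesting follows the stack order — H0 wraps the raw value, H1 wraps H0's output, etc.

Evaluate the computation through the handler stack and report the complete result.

Answer: [([-9], (12)), ([-9], (8))]

Step-by-step:
choose[2, 6] @ H3
  branch[0] choose=2:
    tell(12) @ H2 ⇒ log+=12
    H0 returns [-9]
    H1 returns [-9]
    H2 returns ([-9], (12))
    H3 returns [([-9], (12))]
  branch[1] choose=6:
    tell(8) @ H2 ⇒ log+=8
    H0 returns [-9]
    H1 returns [-9]
    H2 returns ([-9], (8))
    H3 returns [([-9], (8))]
= [([-9], (12)), ([-9], (8))]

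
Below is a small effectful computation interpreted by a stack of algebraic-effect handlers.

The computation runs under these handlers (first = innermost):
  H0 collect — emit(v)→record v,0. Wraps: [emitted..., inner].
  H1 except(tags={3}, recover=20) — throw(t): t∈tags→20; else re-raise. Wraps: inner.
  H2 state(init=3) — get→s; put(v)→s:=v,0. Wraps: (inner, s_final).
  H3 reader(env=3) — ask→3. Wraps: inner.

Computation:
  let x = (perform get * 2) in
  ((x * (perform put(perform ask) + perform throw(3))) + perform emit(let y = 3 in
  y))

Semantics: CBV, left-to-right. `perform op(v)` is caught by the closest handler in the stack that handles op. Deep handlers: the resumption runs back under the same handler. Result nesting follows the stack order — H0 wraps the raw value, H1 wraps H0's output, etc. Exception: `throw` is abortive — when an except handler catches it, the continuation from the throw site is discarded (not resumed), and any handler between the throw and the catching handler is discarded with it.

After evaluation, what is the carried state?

Step-by-step:
get @ H2 ⇒ 3
ask @ H3 ⇒ 3
put(3) @ H2 ⇒ s:=3
throw(3) @ H1 caught ⇒ 20
H2 returns (20, 3)
H3 returns (20, 3)
= (20, 3)

Answer: 3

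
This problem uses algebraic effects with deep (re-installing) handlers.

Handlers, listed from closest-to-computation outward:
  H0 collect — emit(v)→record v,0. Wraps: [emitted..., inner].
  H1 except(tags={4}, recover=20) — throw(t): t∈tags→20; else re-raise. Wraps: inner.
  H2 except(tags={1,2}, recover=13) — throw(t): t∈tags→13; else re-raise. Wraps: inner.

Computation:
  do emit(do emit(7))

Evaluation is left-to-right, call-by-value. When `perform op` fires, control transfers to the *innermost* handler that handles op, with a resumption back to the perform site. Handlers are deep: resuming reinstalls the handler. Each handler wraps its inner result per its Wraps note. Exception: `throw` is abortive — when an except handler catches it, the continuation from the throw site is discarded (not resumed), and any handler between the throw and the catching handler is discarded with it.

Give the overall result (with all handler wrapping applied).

Working:
emit(7) @ H0 ⇒ out+=7
emit(0) @ H0 ⇒ out+=0
H0 returns [7, 0, 0]
H1 returns [7, 0, 0]
H2 returns [7, 0, 0]
= [7, 0, 0]

Answer: [7, 0, 0]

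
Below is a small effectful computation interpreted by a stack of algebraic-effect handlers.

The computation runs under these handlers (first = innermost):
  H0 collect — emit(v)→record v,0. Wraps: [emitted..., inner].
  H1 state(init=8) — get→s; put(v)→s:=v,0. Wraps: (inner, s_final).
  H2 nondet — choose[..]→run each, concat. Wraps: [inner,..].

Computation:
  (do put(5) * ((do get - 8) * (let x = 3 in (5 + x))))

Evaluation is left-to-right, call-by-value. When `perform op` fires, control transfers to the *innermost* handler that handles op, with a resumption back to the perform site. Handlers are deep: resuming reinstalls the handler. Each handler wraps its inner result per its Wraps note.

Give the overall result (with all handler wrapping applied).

Step-by-step:
put(5) @ H1 ⇒ s:=5
get @ H1 ⇒ 5
H0 returns [0]
H1 returns ([0], 5)
H2 returns [([0], 5)]
= [([0], 5)]

Answer: [([0], 5)]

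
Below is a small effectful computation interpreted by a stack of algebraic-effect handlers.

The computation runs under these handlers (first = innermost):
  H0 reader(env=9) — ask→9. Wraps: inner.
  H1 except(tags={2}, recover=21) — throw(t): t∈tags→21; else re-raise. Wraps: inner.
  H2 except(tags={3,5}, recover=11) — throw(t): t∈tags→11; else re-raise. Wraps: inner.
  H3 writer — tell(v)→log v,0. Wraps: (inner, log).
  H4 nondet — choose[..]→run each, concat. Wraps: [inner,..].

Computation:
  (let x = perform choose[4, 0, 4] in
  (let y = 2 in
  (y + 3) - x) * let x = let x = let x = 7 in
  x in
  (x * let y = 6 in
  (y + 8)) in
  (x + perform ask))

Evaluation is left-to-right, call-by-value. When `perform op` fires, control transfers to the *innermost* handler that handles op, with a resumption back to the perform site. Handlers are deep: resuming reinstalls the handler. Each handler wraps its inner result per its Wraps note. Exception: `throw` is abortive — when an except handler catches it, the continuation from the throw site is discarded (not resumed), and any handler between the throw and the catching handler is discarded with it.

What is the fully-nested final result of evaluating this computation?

Working:
choose[4, 0, 4] @ H4
  branch[0] choose=4:
    ask @ H0 ⇒ 9
    H0 returns 107
    H1 returns 107
    H2 returns 107
    H3 returns (107, ())
    H4 returns [(107, ())]
  branch[1] choose=0:
    ask @ H0 ⇒ 9
    H0 returns 535
    H1 returns 535
    H2 returns 535
    H3 returns (535, ())
    H4 returns [(535, ())]
  branch[2] choose=4:
    ask @ H0 ⇒ 9
    H0 returns 107
    H1 returns 107
    H2 returns 107
    H3 returns (107, ())
    H4 returns [(107, ())]
= [(107, ()), (535, ()), (107, ())]

Answer: [(107, ()), (535, ()), (107, ())]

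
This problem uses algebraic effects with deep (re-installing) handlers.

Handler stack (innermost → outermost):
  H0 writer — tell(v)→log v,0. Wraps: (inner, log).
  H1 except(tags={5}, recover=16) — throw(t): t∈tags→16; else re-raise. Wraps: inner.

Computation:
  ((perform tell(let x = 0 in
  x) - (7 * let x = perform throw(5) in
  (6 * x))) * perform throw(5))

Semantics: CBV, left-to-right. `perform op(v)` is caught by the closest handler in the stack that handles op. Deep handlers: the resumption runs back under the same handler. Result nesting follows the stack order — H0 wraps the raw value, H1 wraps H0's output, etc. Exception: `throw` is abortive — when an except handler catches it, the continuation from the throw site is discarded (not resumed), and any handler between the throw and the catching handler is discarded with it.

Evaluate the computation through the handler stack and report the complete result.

Answer: 16

Working:
tell(0) @ H0 ⇒ log+=0
throw(5) @ H1 caught ⇒ 16
= 16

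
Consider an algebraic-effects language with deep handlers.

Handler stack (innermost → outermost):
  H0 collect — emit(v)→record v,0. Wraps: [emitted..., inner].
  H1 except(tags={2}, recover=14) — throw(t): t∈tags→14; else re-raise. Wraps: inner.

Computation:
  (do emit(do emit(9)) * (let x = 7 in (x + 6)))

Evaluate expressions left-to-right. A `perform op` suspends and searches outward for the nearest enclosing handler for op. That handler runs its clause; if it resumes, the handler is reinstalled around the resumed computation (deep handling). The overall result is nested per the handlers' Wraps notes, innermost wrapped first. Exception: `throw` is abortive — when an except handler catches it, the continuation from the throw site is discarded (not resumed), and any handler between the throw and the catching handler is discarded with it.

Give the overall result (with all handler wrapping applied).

Answer: [9, 0, 0]

Working:
emit(9) @ H0 ⇒ out+=9
emit(0) @ H0 ⇒ out+=0
H0 returns [9, 0, 0]
H1 returns [9, 0, 0]
= [9, 0, 0]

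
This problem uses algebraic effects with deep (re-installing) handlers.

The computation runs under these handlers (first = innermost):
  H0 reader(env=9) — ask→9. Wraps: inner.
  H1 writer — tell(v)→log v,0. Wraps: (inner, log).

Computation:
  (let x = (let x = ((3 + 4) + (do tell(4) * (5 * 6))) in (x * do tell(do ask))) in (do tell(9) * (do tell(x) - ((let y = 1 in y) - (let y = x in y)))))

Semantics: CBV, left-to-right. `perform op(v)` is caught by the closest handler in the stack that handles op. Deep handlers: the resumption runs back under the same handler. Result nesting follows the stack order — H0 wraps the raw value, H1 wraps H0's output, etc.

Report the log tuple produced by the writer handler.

Answer: (4, 9, 9, 0)

Step-by-step:
tell(4) @ H1 ⇒ log+=4
ask @ H0 ⇒ 9
tell(9) @ H1 ⇒ log+=9
tell(9) @ H1 ⇒ log+=9
tell(0) @ H1 ⇒ log+=0
H0 returns 0
H1 returns (0, (4, 9, 9, 0))
= (0, (4, 9, 9, 0))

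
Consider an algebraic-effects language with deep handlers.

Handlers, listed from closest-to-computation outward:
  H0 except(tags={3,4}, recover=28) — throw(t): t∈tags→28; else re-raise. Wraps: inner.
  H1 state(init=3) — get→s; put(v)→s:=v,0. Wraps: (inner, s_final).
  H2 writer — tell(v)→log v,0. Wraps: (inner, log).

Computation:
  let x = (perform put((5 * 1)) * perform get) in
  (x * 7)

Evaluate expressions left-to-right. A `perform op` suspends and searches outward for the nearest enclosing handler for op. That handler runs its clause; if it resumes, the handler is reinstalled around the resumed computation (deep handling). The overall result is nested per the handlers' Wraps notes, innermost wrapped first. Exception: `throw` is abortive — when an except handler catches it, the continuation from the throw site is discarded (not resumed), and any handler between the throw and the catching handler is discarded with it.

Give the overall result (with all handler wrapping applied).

Answer: ((0, 5), ())

Evaluation trace:
put(5) @ H1 ⇒ s:=5
get @ H1 ⇒ 5
H0 returns 0
H1 returns (0, 5)
H2 returns ((0, 5), ())
= ((0, 5), ())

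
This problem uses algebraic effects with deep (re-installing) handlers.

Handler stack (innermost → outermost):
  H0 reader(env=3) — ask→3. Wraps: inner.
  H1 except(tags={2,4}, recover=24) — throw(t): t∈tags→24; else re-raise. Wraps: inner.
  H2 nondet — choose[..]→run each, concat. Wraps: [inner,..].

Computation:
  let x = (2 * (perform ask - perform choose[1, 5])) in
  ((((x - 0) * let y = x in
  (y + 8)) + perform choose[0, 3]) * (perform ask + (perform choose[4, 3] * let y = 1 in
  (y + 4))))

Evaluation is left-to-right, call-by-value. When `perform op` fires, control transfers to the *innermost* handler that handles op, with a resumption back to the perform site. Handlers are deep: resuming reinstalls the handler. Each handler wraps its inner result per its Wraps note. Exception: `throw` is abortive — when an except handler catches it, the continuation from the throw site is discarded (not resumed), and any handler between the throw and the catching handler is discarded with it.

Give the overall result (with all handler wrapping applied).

Answer: [1104, 864, 1173, 918, -368, -288, -299, -234]

Evaluation trace:
ask @ H0 ⇒ 3
choose[1, 5] @ H2
  branch[0] choose=1:
    choose[0, 3] @ H2
      branch[0] choose=0:
        ask @ H0 ⇒ 3
        choose[4, 3] @ H2
          branch[0] choose=4:
            H0 returns 1104
            H1 returns 1104
            H2 returns [1104]
          branch[1] choose=3:
            H0 returns 864
            H1 returns 864
            H2 returns [864]
      branch[1] choose=3:
        ask @ H0 ⇒ 3
        choose[4, 3] @ H2
          branch[0] choose=4:
            H0 returns 1173
            H1 returns 1173
            H2 returns [1173]
          branch[1] choose=3:
            H0 returns 918
            H1 returns 918
            H2 returns [918]
  branch[1] choose=5:
    choose[0, 3] @ H2
      branch[0] choose=0:
        ask @ H0 ⇒ 3
        choose[4, 3] @ H2
          branch[0] choose=4:
            H0 returns -368
            H1 returns -368
            H2 returns [-368]
          branch[1] choose=3:
            H0 returns -288
            H1 returns -288
            H2 returns [-288]
      branch[1] choose=3:
        ask @ H0 ⇒ 3
        choose[4, 3] @ H2
          branch[0] choose=4:
            H0 returns -299
            H1 returns -299
            H2 returns [-299]
          branch[1] choose=3:
            H0 returns -234
            H1 returns -234
            H2 returns [-234]
= [1104, 864, 1173, 918, -368, -288, -299, -234]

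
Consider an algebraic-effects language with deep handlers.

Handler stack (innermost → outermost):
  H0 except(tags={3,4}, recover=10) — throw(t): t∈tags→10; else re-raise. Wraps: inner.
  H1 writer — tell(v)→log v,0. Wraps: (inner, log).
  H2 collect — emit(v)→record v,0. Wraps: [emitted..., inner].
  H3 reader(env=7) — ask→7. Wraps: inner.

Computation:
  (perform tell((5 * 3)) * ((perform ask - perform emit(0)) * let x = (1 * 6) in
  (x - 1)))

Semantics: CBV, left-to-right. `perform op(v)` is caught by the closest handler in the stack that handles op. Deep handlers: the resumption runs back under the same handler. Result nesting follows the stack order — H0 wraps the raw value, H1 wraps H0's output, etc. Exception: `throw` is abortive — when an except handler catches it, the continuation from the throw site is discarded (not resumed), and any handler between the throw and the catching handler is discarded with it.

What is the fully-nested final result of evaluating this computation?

Answer: [0, (0, (15))]

Step-by-step:
tell(15) @ H1 ⇒ log+=15
ask @ H3 ⇒ 7
emit(0) @ H2 ⇒ out+=0
H0 returns 0
H1 returns (0, (15))
H2 returns [0, (0, (15))]
H3 returns [0, (0, (15))]
= [0, (0, (15))]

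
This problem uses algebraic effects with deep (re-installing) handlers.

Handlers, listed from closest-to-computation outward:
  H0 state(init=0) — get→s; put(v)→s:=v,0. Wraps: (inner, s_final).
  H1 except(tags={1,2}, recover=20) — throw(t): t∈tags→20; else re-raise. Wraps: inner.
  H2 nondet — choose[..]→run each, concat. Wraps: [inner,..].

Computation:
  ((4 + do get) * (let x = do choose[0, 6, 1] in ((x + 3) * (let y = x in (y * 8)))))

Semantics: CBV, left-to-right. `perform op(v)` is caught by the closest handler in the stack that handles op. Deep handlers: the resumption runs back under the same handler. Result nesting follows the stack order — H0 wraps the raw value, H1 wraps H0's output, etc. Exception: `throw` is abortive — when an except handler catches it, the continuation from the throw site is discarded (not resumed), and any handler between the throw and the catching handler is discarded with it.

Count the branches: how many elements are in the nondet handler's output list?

Answer: 3

Working:
get @ H0 ⇒ 0
choose[0, 6, 1] @ H2
  branch[0] choose=0:
    H0 returns (0, 0)
    H1 returns (0, 0)
    H2 returns [(0, 0)]
  branch[1] choose=6:
    H0 returns (1728, 0)
    H1 returns (1728, 0)
    H2 returns [(1728, 0)]
  branch[2] choose=1:
    H0 returns (128, 0)
    H1 returns (128, 0)
    H2 returns [(128, 0)]
= [(0, 0), (1728, 0), (128, 0)]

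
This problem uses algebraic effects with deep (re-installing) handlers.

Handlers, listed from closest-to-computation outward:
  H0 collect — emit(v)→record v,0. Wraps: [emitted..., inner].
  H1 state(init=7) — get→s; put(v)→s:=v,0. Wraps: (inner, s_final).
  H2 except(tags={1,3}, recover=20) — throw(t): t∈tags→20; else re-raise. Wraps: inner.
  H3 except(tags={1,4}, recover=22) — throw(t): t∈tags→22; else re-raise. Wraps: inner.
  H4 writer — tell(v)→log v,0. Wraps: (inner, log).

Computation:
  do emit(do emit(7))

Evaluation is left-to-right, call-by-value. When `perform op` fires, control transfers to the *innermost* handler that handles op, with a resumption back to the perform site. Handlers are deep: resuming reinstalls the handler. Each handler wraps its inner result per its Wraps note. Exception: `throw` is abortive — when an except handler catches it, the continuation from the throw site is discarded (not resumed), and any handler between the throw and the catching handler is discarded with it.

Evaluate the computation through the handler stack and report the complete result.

Evaluation trace:
emit(7) @ H0 ⇒ out+=7
emit(0) @ H0 ⇒ out+=0
H0 returns [7, 0, 0]
H1 returns ([7, 0, 0], 7)
H2 returns ([7, 0, 0], 7)
H3 returns ([7, 0, 0], 7)
H4 returns (([7, 0, 0], 7), ())
= (([7, 0, 0], 7), ())

Answer: (([7, 0, 0], 7), ())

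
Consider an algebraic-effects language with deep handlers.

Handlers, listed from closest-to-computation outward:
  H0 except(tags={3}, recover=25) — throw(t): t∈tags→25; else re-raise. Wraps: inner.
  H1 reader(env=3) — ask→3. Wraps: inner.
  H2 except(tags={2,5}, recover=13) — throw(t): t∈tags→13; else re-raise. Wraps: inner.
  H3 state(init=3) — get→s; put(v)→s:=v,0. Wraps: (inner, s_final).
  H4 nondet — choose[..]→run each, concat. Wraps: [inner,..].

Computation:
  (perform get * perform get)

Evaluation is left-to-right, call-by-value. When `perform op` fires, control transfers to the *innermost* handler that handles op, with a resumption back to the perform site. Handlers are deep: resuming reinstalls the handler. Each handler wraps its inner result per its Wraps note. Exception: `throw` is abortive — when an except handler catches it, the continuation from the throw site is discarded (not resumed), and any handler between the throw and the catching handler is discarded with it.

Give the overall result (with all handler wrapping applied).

Working:
get @ H3 ⇒ 3
get @ H3 ⇒ 3
H0 returns 9
H1 returns 9
H2 returns 9
H3 returns (9, 3)
H4 returns [(9, 3)]
= [(9, 3)]

Answer: [(9, 3)]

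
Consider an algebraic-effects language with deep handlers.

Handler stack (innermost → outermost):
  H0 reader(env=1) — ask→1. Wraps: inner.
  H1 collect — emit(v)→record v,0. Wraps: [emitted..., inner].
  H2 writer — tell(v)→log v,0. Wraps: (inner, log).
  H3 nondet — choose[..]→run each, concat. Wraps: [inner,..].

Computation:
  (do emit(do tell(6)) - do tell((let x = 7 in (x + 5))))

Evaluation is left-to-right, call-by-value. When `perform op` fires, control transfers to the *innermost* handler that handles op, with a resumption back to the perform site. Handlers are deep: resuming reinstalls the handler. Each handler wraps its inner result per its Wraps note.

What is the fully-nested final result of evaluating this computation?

Answer: [([0, 0], (6, 12))]

Evaluation trace:
tell(6) @ H2 ⇒ log+=6
emit(0) @ H1 ⇒ out+=0
tell(12) @ H2 ⇒ log+=12
H0 returns 0
H1 returns [0, 0]
H2 returns ([0, 0], (6, 12))
H3 returns [([0, 0], (6, 12))]
= [([0, 0], (6, 12))]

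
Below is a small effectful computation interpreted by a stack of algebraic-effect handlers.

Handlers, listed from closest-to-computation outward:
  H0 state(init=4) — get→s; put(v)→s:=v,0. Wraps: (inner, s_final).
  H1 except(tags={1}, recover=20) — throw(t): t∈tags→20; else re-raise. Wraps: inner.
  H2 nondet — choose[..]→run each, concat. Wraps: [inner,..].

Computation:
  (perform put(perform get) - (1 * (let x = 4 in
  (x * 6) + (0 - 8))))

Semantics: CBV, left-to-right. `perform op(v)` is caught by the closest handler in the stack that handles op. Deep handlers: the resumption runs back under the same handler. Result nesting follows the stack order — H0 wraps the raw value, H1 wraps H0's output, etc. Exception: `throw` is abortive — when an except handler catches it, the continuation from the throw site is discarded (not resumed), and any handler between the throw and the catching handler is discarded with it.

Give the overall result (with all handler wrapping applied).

Step-by-step:
get @ H0 ⇒ 4
put(4) @ H0 ⇒ s:=4
H0 returns (-16, 4)
H1 returns (-16, 4)
H2 returns [(-16, 4)]
= [(-16, 4)]

Answer: [(-16, 4)]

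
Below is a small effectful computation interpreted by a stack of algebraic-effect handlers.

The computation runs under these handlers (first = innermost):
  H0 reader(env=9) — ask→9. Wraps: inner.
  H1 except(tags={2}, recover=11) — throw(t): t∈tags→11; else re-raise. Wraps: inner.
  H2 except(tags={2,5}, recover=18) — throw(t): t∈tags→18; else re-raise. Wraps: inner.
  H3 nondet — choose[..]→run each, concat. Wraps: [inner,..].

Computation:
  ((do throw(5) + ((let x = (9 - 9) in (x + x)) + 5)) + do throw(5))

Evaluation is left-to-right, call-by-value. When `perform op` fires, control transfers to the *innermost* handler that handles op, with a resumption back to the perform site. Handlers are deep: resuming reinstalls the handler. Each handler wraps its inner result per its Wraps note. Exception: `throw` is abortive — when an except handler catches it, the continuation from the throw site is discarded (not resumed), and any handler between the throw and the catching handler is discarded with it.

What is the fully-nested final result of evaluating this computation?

Working:
throw(5) @ H1 re-raised
throw(5) @ H2 caught ⇒ 18
H3 returns [18]
= [18]

Answer: [18]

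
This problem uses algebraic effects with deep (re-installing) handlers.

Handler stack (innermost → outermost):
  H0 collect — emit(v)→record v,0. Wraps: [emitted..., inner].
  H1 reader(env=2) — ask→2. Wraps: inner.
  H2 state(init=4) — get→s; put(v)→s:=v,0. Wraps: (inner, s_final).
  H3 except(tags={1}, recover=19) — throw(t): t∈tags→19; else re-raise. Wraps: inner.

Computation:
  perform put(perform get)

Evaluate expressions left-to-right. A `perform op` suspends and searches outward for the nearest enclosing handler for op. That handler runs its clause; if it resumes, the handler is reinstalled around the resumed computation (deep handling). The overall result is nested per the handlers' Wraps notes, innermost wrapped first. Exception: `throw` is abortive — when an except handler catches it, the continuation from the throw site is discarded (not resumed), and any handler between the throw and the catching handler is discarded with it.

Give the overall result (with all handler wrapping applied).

Answer: ([0], 4)

Evaluation trace:
get @ H2 ⇒ 4
put(4) @ H2 ⇒ s:=4
H0 returns [0]
H1 returns [0]
H2 returns ([0], 4)
H3 returns ([0], 4)
= ([0], 4)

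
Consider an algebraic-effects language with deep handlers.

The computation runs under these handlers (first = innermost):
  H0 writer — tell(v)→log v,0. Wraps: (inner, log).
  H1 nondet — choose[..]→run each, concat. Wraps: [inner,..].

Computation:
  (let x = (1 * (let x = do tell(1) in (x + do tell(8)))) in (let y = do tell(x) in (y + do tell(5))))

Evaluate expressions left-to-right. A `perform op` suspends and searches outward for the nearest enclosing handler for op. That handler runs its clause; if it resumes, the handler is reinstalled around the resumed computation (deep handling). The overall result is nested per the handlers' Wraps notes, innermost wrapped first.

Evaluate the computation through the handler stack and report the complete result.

Answer: [(0, (1, 8, 0, 5))]

Evaluation trace:
tell(1) @ H0 ⇒ log+=1
tell(8) @ H0 ⇒ log+=8
tell(0) @ H0 ⇒ log+=0
tell(5) @ H0 ⇒ log+=5
H0 returns (0, (1, 8, 0, 5))
H1 returns [(0, (1, 8, 0, 5))]
= [(0, (1, 8, 0, 5))]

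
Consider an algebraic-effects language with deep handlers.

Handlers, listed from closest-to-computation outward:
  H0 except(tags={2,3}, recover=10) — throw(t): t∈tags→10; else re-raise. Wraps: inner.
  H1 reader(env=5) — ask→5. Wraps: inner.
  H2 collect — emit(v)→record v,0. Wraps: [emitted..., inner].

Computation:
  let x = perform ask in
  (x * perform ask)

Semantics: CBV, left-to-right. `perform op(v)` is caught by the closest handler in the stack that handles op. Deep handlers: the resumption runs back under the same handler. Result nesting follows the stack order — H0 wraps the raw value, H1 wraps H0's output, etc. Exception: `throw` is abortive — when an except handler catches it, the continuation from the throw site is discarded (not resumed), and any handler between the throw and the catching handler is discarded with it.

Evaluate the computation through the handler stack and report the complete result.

Answer: [25]

Working:
ask @ H1 ⇒ 5
ask @ H1 ⇒ 5
H0 returns 25
H1 returns 25
H2 returns [25]
= [25]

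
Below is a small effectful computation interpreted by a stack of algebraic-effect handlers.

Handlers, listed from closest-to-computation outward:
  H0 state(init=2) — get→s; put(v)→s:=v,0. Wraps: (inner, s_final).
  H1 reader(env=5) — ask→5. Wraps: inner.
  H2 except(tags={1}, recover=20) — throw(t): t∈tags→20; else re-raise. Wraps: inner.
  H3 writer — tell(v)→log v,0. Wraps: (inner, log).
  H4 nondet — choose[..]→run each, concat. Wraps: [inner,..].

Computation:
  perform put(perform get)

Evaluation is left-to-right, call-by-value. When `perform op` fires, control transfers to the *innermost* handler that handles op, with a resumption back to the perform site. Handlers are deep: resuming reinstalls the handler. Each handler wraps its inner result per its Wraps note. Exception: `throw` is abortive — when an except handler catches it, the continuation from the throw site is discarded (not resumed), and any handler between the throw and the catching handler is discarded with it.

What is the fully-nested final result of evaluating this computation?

Step-by-step:
get @ H0 ⇒ 2
put(2) @ H0 ⇒ s:=2
H0 returns (0, 2)
H1 returns (0, 2)
H2 returns (0, 2)
H3 returns ((0, 2), ())
H4 returns [((0, 2), ())]
= [((0, 2), ())]

Answer: [((0, 2), ())]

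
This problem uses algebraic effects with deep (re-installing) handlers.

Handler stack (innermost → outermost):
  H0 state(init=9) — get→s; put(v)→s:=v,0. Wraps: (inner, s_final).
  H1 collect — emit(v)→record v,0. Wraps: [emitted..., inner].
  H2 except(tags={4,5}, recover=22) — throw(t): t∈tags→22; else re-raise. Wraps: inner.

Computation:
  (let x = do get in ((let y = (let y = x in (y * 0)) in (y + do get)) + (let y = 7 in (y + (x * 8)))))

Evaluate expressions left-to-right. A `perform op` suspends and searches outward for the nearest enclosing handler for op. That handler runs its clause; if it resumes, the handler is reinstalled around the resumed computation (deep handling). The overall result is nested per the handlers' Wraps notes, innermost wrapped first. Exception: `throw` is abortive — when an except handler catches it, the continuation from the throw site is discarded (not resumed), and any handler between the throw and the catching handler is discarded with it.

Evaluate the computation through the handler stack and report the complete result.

Step-by-step:
get @ H0 ⇒ 9
get @ H0 ⇒ 9
H0 returns (88, 9)
H1 returns [(88, 9)]
H2 returns [(88, 9)]
= [(88, 9)]

Answer: [(88, 9)]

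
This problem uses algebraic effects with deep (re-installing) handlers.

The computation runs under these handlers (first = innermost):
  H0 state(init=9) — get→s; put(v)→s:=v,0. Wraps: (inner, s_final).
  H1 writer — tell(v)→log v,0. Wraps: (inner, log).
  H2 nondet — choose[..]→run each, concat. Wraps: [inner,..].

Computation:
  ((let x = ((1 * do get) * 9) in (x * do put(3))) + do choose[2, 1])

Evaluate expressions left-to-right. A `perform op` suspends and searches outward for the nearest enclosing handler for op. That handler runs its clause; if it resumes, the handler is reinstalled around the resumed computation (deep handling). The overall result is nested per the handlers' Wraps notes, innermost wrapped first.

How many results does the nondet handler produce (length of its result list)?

Answer: 2

Step-by-step:
get @ H0 ⇒ 9
put(3) @ H0 ⇒ s:=3
choose[2, 1] @ H2
  branch[0] choose=2:
    H0 returns (2, 3)
    H1 returns ((2, 3), ())
    H2 returns [((2, 3), ())]
  branch[1] choose=1:
    H0 returns (1, 3)
    H1 returns ((1, 3), ())
    H2 returns [((1, 3), ())]
= [((2, 3), ()), ((1, 3), ())]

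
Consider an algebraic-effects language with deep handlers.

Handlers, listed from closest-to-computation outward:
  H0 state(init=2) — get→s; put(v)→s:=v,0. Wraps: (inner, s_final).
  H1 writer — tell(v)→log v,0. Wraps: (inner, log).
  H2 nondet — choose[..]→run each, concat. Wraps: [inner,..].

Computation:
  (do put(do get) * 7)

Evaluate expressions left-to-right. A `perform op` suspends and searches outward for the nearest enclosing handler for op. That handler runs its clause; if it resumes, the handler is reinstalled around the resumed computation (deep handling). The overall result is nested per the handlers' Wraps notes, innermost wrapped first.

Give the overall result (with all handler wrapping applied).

Answer: [((0, 2), ())]

Evaluation trace:
get @ H0 ⇒ 2
put(2) @ H0 ⇒ s:=2
H0 returns (0, 2)
H1 returns ((0, 2), ())
H2 returns [((0, 2), ())]
= [((0, 2), ())]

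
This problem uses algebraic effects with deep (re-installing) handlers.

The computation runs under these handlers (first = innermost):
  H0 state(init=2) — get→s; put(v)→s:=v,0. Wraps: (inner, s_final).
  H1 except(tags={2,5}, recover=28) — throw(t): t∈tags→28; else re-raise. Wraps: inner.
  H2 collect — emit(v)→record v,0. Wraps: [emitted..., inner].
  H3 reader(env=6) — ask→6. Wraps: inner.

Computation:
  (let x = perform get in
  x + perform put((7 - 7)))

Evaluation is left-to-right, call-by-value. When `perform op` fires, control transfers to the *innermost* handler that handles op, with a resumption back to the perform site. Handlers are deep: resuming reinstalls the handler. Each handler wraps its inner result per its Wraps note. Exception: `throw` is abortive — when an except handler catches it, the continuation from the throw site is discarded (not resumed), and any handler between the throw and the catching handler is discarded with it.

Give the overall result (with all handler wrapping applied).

Answer: [(2, 0)]

Working:
get @ H0 ⇒ 2
put(0) @ H0 ⇒ s:=0
H0 returns (2, 0)
H1 returns (2, 0)
H2 returns [(2, 0)]
H3 returns [(2, 0)]
= [(2, 0)]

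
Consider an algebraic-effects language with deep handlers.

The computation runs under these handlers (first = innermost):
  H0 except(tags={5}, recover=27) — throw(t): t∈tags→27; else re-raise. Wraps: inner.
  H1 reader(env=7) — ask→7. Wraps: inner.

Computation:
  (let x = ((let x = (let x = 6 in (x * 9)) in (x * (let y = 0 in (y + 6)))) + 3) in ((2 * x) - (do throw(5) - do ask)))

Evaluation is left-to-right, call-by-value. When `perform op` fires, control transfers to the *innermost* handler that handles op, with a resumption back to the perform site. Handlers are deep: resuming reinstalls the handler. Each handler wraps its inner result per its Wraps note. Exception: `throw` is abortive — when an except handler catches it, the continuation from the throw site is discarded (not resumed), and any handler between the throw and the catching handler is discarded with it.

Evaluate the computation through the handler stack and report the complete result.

Answer: 27

Evaluation trace:
throw(5) @ H0 caught ⇒ 27
H1 returns 27
= 27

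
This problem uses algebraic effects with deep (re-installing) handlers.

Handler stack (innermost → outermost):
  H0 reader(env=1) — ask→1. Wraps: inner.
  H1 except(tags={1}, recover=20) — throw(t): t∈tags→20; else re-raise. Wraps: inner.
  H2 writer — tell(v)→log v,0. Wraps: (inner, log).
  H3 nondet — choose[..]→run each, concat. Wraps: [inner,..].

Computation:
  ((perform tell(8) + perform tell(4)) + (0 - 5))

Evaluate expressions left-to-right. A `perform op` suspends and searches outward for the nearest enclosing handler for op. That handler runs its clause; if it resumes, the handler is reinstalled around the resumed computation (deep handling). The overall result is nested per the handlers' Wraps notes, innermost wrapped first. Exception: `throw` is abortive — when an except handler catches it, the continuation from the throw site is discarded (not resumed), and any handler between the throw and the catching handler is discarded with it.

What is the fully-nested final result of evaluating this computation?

Answer: [(-5, (8, 4))]

Step-by-step:
tell(8) @ H2 ⇒ log+=8
tell(4) @ H2 ⇒ log+=4
H0 returns -5
H1 returns -5
H2 returns (-5, (8, 4))
H3 returns [(-5, (8, 4))]
= [(-5, (8, 4))]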